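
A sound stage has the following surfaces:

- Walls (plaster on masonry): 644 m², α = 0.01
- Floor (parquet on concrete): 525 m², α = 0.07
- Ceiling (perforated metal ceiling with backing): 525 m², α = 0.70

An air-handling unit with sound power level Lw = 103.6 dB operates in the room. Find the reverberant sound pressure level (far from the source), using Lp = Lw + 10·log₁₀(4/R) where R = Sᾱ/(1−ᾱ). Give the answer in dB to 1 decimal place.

Σ(Sᵢαᵢ) = 644·0.01 + 525·0.07 + 525·0.70 = 410.690; total area S = 1694.0 m².
ᾱ = 410.690/1694.0 = 0.2424; R = Sᾱ/(1−ᾱ) = 410.690/(1−0.2424) = 542.093 m².
Lp = Lw + 10 log₁₀(4/R) = 103.6 -21.32 = 82.3 dB.

82.3 dB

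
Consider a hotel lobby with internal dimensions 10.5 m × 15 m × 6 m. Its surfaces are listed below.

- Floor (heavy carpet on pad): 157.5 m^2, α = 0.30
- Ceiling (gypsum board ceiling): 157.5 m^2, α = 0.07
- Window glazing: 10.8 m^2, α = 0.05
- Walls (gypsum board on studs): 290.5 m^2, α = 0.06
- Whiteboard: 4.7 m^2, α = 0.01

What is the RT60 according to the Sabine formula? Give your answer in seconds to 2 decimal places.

1.99 seconds

Total absorption A = 157.5·0.30 + 157.5·0.07 + 10.8·0.05 + 290.5·0.06 + 4.7·0.01
  = 47.250 + 11.025 + 0.540 + 17.430 + 0.047 = 76.292 m^2 sabins.
Volume V = 10.5 × 15 × 6 = 945 m³.
T = 0.161 V/A = 0.161·945/76.292 = 1.99 s.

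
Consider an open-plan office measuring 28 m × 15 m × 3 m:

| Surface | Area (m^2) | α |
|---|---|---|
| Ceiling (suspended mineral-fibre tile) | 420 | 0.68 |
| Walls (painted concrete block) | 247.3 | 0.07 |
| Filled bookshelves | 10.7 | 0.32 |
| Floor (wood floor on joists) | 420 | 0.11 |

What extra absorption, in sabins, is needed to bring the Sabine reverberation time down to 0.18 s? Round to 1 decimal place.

Equivalent absorption area: A₁ = 420·0.68 + 247.3·0.07 + 10.7·0.32 + 420·0.11 = 352.535 m^2.
V = 1260 m³. Required absorption A₂ = 0.161 × 1260 / 0.18 = 1127.000 sabins.
ΔA = A₂ − A₁ = 1127.000 − 352.535 = 774.5 sabins.

774.5 sabins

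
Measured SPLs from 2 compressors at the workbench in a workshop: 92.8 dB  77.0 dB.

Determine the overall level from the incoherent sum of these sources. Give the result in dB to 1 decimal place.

92.9 dB

Sum in the linear (power) domain: Σ 10^(Lᵢ/10) = 10^(92.8/10) + 10^(77.0/10) = 1.956e+09.
Combined level = 10 log₁₀(1.956e+09) = 92.9 dB.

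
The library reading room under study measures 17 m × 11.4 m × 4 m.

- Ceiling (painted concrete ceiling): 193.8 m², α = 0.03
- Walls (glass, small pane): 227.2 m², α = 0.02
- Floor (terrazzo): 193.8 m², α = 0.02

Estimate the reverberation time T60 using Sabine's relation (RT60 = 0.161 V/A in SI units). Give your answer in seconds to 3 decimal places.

A = Σ Sᵢαᵢ = 193.8×0.03 + 227.2×0.02 + 193.8×0.02 = 14.234 sabins.
Volume V = 17 × 11.4 × 4 = 775.2 m³.
Sabine: RT60 = 0.161 × 775.2 / 14.234 = 8.768 s.

8.768 s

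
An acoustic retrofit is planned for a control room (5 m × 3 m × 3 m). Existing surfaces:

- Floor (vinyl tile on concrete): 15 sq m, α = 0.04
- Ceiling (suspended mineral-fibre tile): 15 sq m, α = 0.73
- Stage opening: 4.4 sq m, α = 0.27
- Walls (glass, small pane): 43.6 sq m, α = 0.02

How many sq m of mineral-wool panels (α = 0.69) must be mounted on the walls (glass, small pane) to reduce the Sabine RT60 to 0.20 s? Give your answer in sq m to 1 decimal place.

Equivalent absorption area: A₁ = 15*0.04 + 15*0.73 + 4.4*0.27 + 43.6*0.02 = 13.610 sq m.
Required A₂ = 0.161·45/0.20 = 36.225 sabins.
Absorption to add: 36.225 − 13.610 = 22.615 sabins.
Net gain per sq m: Δα = 0.69 − 0.02 = 0.67.
Area = ΔA/Δα = 22.615/0.67 = 33.8 sq m.

33.8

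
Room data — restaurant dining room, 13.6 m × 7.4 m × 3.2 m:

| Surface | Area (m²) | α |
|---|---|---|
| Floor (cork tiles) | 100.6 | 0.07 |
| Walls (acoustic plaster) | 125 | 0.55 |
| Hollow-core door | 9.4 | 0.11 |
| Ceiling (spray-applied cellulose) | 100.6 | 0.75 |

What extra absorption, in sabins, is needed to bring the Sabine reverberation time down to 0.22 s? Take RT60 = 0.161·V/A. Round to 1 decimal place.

83.4 sabins

Summing Sᵢαᵢ: 7.042 + 68.750 + 1.034 + 75.450 → A₁ = 152.276 sabins.
V = 322.048 m³. Required absorption A₂ = 0.161 × 322.048 / 0.22 = 235.681 sabins.
Additional absorption ΔA = 235.681 − 152.276 = 83.4 sabins.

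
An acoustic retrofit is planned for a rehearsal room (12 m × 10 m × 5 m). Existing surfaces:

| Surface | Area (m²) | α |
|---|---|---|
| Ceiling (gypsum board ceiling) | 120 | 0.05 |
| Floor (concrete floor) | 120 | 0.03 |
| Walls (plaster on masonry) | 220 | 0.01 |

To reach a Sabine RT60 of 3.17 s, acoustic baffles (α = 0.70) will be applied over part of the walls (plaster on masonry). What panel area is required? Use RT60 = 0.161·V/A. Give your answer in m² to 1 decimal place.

Summing Sᵢαᵢ: 6.000 + 3.600 + 2.200 → A₁ = 11.800 sabins.
V = 600 m³. Target absorption A₂ = 0.161 × 600 / 3.17 = 30.473 sabins.
ΔA needed = 30.473 − 11.800 = 18.673 sabins.
Each m² of panel replacing the walls (plaster on masonry) adds (0.70 − 0.01) = 0.69 sabins.
Area = ΔA/Δα = 18.673/0.69 = 27.1 m².

27.1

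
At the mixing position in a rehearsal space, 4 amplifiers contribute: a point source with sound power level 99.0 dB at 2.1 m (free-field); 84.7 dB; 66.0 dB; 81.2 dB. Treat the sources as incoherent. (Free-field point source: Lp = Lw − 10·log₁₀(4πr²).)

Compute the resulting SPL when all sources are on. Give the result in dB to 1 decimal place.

Source at 2.1 m: Lp = 99.0 − 10·log₁₀(4π·2.1²) = 99.0 − 10·log₁₀(55.418) = 81.6 dB.
Σ 10^(Lᵢ/10) = 5.755e+08.
L_total = 10·log₁₀(5.755e+08) = 87.6 dB.

87.6 dB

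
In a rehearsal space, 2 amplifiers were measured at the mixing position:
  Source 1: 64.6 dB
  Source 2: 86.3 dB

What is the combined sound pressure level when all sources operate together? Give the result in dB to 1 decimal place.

86.3 dB

Sum in the linear (power) domain: Σ 10^(Lᵢ/10) = 10^(64.6/10) + 10^(86.3/10) = 4.295e+08.
Back to dB: 10·log₁₀ Σ = 86.3 dB.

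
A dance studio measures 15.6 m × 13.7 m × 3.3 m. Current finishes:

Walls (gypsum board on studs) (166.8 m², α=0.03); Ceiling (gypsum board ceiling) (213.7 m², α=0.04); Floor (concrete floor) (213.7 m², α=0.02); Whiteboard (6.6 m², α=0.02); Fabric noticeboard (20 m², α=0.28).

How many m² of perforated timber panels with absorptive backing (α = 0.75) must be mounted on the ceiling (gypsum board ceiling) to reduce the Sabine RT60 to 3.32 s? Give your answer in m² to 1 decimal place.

15.0

Summing Sᵢαᵢ: 5.004 + 8.548 + 4.274 + 0.132 + 5.600 → A₁ = 23.558 sabins.
Required A₂ = 0.161·705.276/3.32 = 34.202 sabins.
ΔA needed = 34.202 − 23.558 = 10.644 sabins.
Net gain per m²: Δα = 0.75 − 0.04 = 0.71.
Panel area = 10.644 / 0.71 = 15.0 m².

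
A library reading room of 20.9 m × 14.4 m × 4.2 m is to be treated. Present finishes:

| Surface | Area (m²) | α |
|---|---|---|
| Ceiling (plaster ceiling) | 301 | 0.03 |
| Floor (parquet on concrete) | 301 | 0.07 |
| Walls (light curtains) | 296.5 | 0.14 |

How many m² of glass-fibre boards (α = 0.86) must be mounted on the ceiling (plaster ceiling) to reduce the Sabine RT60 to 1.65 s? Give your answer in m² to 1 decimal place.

62.3

A₁ = Σ Sᵢαᵢ = 301*0.03 + 301*0.07 + 296.5*0.14 = 71.610 sabins.
Required A₂ = 0.161·1264.032/1.65 = 123.339 sabins.
ΔA needed = 123.339 − 71.610 = 51.729 sabins.
Each m² of panel replacing the ceiling (plaster ceiling) adds (0.86 − 0.03) = 0.83 sabins.
Panel area = 51.729 / 0.83 = 62.3 m².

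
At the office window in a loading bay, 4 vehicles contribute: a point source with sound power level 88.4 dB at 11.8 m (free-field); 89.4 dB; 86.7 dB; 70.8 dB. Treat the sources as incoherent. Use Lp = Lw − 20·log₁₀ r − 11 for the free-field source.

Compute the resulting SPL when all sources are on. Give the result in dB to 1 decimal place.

Source at 11.8 m: Lp = 88.4 − 20·log₁₀(11.8) − 11 = 56.0 dB.
Converting to relative power and adding: 10^(56.0/10) + 10^(89.4/10) + 10^(86.7/10) + 10^(70.8/10) = 1.351e+09.
Back to dB: 10·log₁₀ Σ = 91.3 dB.

91.3 dB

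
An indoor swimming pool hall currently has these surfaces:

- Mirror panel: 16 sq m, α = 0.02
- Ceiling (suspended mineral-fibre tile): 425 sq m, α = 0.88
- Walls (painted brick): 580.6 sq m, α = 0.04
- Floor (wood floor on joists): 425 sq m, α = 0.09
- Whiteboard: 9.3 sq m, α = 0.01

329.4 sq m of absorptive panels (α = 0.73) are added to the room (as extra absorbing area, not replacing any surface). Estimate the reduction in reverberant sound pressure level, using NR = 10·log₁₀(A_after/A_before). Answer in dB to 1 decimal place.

1.9 dB

Summing Sᵢαᵢ: 0.320 + 374.000 + 23.224 + 38.250 + 0.093 → A_before = 435.887 sabins.
Treatment contributes 329.4·0.73 = 240.462 sabins.
New total A_after = 676.349 sabins.
NR = 10·log₁₀(676.349/435.887) = 1.9 dB.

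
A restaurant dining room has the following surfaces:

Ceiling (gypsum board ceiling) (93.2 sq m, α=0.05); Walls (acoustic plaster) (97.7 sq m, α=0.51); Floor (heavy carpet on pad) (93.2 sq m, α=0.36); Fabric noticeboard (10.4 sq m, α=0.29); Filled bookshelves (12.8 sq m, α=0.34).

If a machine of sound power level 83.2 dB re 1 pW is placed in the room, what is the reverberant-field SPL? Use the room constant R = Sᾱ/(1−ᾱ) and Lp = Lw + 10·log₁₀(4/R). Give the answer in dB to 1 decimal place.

A = 95.407 sabins; S = 307.3 sq m.
ᾱ = 0.3105, so room constant R = A/(1−ᾱ) = 138.371 sq m.
Lp = Lw + 10 log₁₀(4/R) = 83.2 -15.39 = 67.8 dB.

67.8 dB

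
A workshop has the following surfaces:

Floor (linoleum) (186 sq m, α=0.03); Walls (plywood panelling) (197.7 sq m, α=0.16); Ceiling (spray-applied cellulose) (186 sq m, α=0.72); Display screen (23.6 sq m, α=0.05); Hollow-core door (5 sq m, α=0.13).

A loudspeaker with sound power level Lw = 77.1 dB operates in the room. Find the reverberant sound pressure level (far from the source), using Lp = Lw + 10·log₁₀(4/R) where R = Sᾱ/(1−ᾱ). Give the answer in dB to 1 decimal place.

Σ(Sᵢαᵢ) = 186·0.03 + 197.7·0.16 + 186·0.72 + 23.6·0.05 + 5·0.13 = 172.962; total area S = 598.3 sq m.
ᾱ = 0.2891, so room constant R = A/(1−ᾱ) = 243.300 sq m.
Lp = Lw + 10 log₁₀(4/R) = 77.1 -17.84 = 59.3 dB.

59.3 dB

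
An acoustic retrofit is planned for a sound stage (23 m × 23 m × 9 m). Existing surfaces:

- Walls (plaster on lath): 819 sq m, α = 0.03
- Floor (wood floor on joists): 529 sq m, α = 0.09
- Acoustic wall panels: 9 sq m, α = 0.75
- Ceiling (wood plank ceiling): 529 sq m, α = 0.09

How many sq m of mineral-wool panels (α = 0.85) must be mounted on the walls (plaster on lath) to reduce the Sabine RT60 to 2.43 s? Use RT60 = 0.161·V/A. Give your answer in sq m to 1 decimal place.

230.4

A₁ = Σ Sᵢαᵢ = 819·0.03 + 529·0.09 + 9·0.75 + 529·0.09 = 126.540 sabins.
V = 4761 m³. Target absorption A₂ = 0.161 × 4761 / 2.43 = 315.441 sabins.
Absorption to add: 315.441 − 126.540 = 188.901 sabins.
Net gain per sq m: Δα = 0.85 − 0.03 = 0.82.
Area = ΔA/Δα = 188.901/0.82 = 230.4 sq m.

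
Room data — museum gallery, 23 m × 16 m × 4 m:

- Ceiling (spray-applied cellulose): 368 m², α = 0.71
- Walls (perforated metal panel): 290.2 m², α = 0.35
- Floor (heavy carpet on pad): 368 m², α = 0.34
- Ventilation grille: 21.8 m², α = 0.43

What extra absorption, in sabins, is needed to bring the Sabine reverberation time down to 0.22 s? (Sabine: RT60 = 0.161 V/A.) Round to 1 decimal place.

Equivalent absorption area: A₁ = 368*0.71 + 290.2*0.35 + 368*0.34 + 21.8*0.43 = 497.344 m².
Target A₂ = 0.161·1472/0.22 = 1077.236 sabins (V = 1472 m³).
ΔA = A₂ − A₁ = 1077.236 − 497.344 = 579.9 sabins.

579.9 sabins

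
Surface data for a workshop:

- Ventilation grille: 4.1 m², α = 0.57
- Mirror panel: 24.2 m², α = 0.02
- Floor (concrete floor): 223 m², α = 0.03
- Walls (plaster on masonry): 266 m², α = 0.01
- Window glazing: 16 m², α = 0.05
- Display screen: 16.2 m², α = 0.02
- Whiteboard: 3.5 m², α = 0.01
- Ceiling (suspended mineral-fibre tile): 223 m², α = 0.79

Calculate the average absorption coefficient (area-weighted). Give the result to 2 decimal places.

Total surface area S = 776.0 m².
Σ(Sᵢαᵢ) = 4.1*0.57 + 24.2*0.02 + 223*0.03 + 266*0.01 + 16*0.05 + 16.2*0.02 + 3.5*0.01 + 223*0.79 = 189.500.
ᾱ = 189.500 / 776.0 = 0.24.

0.24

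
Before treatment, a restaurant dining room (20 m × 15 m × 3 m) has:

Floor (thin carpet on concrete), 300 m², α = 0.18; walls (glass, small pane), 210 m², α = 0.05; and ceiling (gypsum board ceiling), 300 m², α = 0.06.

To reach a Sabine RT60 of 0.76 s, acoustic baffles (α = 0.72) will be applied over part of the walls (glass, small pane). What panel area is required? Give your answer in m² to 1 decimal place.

161.4

Equivalent absorption area: A₁ = 300·0.18 + 210·0.05 + 300·0.06 = 82.500 m².
Required A₂ = 0.161·900/0.76 = 190.658 sabins.
ΔA needed = 190.658 − 82.500 = 108.158 sabins.
Each m² of panel replacing the walls (glass, small pane) adds (0.72 − 0.05) = 0.67 sabins.
Area = ΔA/Δα = 108.158/0.67 = 161.4 m².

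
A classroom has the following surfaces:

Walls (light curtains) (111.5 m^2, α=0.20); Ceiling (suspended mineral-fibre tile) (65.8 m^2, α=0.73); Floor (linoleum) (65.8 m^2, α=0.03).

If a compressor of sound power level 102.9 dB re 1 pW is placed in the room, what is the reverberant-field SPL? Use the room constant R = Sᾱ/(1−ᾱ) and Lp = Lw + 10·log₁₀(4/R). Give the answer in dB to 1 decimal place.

88.8 dB

Σ(Sᵢαᵢ) = 111.5×0.20 + 65.8×0.73 + 65.8×0.03 = 72.308; total area S = 243.1 m^2.
ᾱ = 72.308/243.1 = 0.2974; R = Sᾱ/(1−ᾱ) = 72.308/(1−0.2974) = 102.915 m^2.
Lp = Lw + 10 log₁₀(4/R) = 102.9 -14.10 = 88.8 dB.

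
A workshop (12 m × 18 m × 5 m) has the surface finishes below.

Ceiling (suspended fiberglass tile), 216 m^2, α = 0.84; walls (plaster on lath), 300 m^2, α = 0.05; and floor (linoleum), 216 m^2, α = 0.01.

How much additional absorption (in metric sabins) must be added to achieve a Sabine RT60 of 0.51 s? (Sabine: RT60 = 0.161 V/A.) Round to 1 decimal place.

142.3 sabins

A₁ = Σ Sᵢαᵢ = 216·0.84 + 300·0.05 + 216·0.01 = 198.600 sabins.
For T = 0.51 s, need A₂ = 0.161·V/T = 0.161·1080/0.51 = 340.941 sabins.
Additional absorption ΔA = 340.941 − 198.600 = 142.3 sabins.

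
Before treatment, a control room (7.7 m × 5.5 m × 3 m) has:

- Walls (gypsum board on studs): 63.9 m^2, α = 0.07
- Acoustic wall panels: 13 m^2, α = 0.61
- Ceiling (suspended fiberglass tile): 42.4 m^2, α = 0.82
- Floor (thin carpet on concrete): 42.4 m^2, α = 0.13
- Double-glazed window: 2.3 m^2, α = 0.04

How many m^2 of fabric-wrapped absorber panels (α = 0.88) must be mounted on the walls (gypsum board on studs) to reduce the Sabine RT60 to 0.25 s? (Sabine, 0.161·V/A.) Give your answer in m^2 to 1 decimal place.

35.9

Equivalent absorption area: A₁ = 63.9×0.07 + 13×0.61 + 42.4×0.82 + 42.4×0.13 + 2.3×0.04 = 52.775 m^2.
V = 127.05 m³. Target absorption A₂ = 0.161 × 127.05 / 0.25 = 81.820 sabins.
Absorption to add: 81.820 − 52.775 = 29.045 sabins.
Net gain per m^2: Δα = 0.88 − 0.07 = 0.81.
Area = ΔA/Δα = 29.045/0.81 = 35.9 m^2.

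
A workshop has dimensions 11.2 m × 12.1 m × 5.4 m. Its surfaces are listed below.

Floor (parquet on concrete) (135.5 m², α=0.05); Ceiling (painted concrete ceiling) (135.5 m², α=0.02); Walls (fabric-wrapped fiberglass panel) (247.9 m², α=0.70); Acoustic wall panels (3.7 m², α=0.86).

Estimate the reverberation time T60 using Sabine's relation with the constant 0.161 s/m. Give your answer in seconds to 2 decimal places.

0.63 s

Summing Sᵢαᵢ: 6.775 + 2.710 + 173.530 + 3.182 → A = 186.197 sabins.
Volume V = 11.2 × 12.1 × 5.4 = 731.808 m³.
RT60 = 0.161 · V / A = 0.161 × 731.808 / 186.197 = 0.63 s.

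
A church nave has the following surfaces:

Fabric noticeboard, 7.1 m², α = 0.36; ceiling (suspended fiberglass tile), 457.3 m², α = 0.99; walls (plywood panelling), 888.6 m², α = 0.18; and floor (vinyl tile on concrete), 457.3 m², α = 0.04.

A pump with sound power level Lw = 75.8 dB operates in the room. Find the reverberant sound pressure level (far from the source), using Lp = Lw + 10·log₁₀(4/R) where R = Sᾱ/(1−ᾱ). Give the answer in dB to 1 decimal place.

51.9 dB

A = 633.523 sabins; S = 1810.3 m².
ᾱ = 633.523/1810.3 = 0.3500; R = Sᾱ/(1−ᾱ) = 633.523/(1−0.3500) = 974.651 m².
Lp = 75.8 + 10·log₁₀(4/974.651) = 75.8 + (-23.87) = 51.9 dB.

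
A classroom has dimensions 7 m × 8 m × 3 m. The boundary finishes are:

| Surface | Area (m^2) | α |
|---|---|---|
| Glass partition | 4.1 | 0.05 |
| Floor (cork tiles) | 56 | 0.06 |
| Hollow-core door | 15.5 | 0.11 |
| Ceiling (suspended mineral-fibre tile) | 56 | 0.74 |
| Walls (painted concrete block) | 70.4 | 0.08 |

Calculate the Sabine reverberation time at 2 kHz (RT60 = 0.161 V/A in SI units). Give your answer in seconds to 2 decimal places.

0.52 sec

Equivalent absorption area: A = 4.1×0.05 + 56×0.06 + 15.5×0.11 + 56×0.74 + 70.4×0.08 = 52.342 m^2.
Room volume: 168 m³.
Sabine: RT60 = 0.161 × 168 / 52.342 = 0.52 s.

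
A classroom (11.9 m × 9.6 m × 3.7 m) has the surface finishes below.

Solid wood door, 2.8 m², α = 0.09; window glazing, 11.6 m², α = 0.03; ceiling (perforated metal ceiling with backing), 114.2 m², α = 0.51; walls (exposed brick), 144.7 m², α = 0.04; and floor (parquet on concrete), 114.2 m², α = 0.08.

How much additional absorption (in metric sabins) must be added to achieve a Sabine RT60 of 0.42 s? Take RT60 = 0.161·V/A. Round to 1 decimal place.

Total absorption A₁ = 2.8×0.09 + 11.6×0.03 + 114.2×0.51 + 144.7×0.04 + 114.2×0.08
  = 0.252 + 0.348 + 58.242 + 5.788 + 9.136 = 73.766 m² sabins.
Target A₂ = 0.161·422.688/0.42 = 162.030 sabins (V = 422.688 m³).
Shortfall: 162.030 − 73.766 = 88.3 sabins.

88.3 sabins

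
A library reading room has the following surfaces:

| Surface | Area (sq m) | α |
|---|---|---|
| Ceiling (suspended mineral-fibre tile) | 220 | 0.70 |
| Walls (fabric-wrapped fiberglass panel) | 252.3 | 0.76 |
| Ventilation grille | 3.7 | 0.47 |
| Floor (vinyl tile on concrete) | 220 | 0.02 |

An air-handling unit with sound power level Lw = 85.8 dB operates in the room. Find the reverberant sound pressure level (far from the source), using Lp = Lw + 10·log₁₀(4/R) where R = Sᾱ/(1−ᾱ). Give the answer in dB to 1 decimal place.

63.3 dB

Σ(Sᵢαᵢ) = 220×0.70 + 252.3×0.76 + 3.7×0.47 + 220×0.02 = 351.887; total area S = 696.0 sq m.
ᾱ = 0.5056, so room constant R = A/(1−ᾱ) = 711.746 sq m.
Lp = Lw + 10 log₁₀(4/R) = 85.8 -22.50 = 63.3 dB.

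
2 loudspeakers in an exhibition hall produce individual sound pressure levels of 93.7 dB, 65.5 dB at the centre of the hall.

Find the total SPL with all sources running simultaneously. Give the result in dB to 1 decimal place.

93.7 dB

Converting to relative power and adding: 10^(93.7/10) + 10^(65.5/10) = 2.348e+09.
L_total = 10·log₁₀(2.348e+09) = 93.7 dB.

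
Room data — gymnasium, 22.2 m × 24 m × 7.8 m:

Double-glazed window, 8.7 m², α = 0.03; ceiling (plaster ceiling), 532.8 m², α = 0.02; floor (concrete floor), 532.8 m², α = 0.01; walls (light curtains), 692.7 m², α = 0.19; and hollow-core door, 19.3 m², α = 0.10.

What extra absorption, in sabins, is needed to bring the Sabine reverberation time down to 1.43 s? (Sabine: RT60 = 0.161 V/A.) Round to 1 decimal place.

318.1 sabins

Summing Sᵢαᵢ: 0.261 + 10.656 + 5.328 + 131.613 + 1.930 → A₁ = 149.788 sabins.
For T = 1.43 s, need A₂ = 0.161·V/T = 0.161·4155.84/1.43 = 467.895 sabins.
Shortfall: 467.895 − 149.788 = 318.1 sabins.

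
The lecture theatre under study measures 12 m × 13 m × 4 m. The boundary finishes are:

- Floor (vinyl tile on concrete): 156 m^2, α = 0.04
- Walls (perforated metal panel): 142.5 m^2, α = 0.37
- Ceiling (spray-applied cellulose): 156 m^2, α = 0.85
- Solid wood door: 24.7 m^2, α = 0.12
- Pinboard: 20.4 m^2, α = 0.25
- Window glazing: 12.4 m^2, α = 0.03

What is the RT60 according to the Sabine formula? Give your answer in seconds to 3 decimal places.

0.502 sec

Total absorption A = 156*0.04 + 142.5*0.37 + 156*0.85 + 24.7*0.12 + 20.4*0.25 + 12.4*0.03
  = 6.240 + 52.725 + 132.600 + 2.964 + 5.100 + 0.372 = 200.001 m^2 sabins.
V = 12·13·4 = 624 m³.
RT60 = 0.161 · V / A = 0.161 × 624 / 200.001 = 0.502 s.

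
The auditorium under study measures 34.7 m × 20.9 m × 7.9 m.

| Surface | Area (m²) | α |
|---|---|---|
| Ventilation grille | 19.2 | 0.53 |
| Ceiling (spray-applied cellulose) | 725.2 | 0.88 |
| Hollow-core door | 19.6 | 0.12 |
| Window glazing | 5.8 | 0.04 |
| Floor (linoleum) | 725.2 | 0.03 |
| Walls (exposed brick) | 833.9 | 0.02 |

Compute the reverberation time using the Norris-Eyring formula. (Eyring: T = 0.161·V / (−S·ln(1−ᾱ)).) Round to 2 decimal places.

1.13 s

Total surface area S = 19.2 + 725.2 + 19.6 + 5.8 + 725.2 + 833.9 = 2328.9 m².
Absorption A = 19.2×0.53 + 725.2×0.88 + 19.6×0.12 + 5.8×0.04 + 725.2×0.03 + 833.9×0.02 = 689.370 sabins.
Mean coefficient ᾱ = A/S = 0.2960.
−S·ln(1−ᾱ) = −2328.9 × ln(1 − 0.2960) = 817.390.
V = 34.7 × 20.9 × 7.9 = 5729.317 m³.
RT60 = 0.161 × 5729.317 / 817.390 = 1.13 s.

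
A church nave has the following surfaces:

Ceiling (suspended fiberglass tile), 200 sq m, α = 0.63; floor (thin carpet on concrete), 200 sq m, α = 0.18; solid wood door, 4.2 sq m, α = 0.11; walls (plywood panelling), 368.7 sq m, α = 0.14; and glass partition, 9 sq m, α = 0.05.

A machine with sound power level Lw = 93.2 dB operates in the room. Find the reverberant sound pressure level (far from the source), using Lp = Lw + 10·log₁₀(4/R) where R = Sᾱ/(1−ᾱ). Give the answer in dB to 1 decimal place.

74.5 dB

A = 214.530 sabins; S = 781.9 sq m.
ᾱ = 0.2744, so room constant R = A/(1−ᾱ) = 295.659 sq m.
Lp = Lw + 10 log₁₀(4/R) = 93.2 -18.69 = 74.5 dB.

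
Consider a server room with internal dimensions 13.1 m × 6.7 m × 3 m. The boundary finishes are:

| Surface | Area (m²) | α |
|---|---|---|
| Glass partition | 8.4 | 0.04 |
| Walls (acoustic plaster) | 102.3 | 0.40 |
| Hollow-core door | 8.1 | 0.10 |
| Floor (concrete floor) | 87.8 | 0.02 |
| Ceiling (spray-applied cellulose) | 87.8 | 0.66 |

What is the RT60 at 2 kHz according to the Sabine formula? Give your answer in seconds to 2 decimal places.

Equivalent absorption area: A = 8.4*0.04 + 102.3*0.40 + 8.1*0.10 + 87.8*0.02 + 87.8*0.66 = 101.770 m².
Volume V = 13.1 × 6.7 × 3 = 263.31 m³.
Sabine: RT60 = 0.161 × 263.31 / 101.770 = 0.42 s.

0.42 s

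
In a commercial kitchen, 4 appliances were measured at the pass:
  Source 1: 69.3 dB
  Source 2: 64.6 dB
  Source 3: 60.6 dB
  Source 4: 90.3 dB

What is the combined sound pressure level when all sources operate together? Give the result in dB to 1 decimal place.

90.4 dB

Sum in the linear (power) domain: Σ 10^(Lᵢ/10) = 10^(69.3/10) + 10^(64.6/10) + 10^(60.6/10) + 10^(90.3/10) = 1.084e+09.
L_total = 10·log₁₀(1.084e+09) = 90.4 dB.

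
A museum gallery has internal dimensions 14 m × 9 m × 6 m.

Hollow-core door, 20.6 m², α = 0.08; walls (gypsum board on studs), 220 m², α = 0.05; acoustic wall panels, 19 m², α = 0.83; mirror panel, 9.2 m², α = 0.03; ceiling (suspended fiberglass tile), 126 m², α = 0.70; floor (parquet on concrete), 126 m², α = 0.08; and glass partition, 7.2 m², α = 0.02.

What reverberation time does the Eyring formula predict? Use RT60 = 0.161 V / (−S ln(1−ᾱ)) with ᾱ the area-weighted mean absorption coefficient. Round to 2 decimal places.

Total surface area S = 20.6 + 220 + 19 + 9.2 + 126 + 126 + 7.2 = 528.0 m².
Σ(Sᵢαᵢ) = 20.6·0.08 + 220·0.05 + 19·0.83 + 9.2·0.03 + 126·0.70 + 126·0.08 + 7.2·0.02 = 127.118.
ᾱ = 127.118 / 528.0 = 0.2408.
Eyring denominator: −S ln(1−ᾱ) = 145.459.
V = 14 × 9 × 6 = 756 m³.
RT60 = 0.161 × 756 / 145.459 = 0.84 s.

0.84 sec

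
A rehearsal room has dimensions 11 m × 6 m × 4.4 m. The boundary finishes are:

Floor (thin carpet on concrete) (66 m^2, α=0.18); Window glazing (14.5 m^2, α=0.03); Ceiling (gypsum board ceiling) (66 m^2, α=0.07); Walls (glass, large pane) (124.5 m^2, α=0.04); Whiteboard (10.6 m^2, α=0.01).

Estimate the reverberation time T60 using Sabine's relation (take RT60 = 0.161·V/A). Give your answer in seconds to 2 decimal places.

Summing Sᵢαᵢ: 11.880 + 0.435 + 4.620 + 4.980 + 0.106 → A = 22.021 sabins.
Volume V = 11 × 6 × 4.4 = 290.4 m³.
T = 0.161 V/A = 0.161·290.4/22.021 = 2.12 s.

2.12 seconds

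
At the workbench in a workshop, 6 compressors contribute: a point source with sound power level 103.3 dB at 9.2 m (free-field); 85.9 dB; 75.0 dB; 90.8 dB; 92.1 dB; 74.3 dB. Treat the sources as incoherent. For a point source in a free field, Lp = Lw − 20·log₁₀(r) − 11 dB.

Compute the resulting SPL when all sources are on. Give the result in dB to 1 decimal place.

Source at 9.2 m: Lp = 103.3 − 20·log₁₀(9.2) − 11 = 73.0 dB.
Converting to relative power and adding: 10^(73.0/10) + 10^(85.9/10) + 10^(75.0/10) + 10^(90.8/10) + 10^(92.1/10) + 10^(74.3/10) = 3.292e+09.
Combined level = 10 log₁₀(3.292e+09) = 95.2 dB.

95.2 dB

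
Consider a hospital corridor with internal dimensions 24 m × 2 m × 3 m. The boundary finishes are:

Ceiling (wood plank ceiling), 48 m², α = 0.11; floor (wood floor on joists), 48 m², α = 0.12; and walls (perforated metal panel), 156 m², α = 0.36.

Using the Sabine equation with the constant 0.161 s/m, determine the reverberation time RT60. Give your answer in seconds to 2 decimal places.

A = Σ Sᵢαᵢ = 48×0.11 + 48×0.12 + 156×0.36 = 67.200 sabins.
Volume V = 24 × 2 × 3 = 144 m³.
RT60 = 0.161 · V / A = 0.161 × 144 / 67.200 = 0.35 s.

0.35 s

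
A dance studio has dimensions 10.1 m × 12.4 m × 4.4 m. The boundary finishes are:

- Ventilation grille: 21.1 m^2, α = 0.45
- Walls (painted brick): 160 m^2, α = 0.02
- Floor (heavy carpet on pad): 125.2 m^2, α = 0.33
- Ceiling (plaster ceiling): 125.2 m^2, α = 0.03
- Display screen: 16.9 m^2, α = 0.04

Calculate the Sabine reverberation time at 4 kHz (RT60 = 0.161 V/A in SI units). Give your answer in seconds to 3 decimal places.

1.518 sec

A = Σ Sᵢαᵢ = 21.1·0.45 + 160·0.02 + 125.2·0.33 + 125.2·0.03 + 16.9·0.04 = 58.443 sabins.
Room volume: 551.056 m³.
T = 0.161 V/A = 0.161·551.056/58.443 = 1.518 s.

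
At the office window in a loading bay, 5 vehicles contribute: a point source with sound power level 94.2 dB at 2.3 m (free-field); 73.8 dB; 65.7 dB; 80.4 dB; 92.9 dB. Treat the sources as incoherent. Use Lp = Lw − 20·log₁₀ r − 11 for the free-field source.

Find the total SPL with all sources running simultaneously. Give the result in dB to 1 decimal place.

Source at 2.3 m: Lp = 94.2 − 20·log₁₀(2.3) − 11 = 76.0 dB.
Σ 10^(Lᵢ/10) = 2.127e+09.
Combined level = 10 log₁₀(2.127e+09) = 93.3 dB.

93.3 dB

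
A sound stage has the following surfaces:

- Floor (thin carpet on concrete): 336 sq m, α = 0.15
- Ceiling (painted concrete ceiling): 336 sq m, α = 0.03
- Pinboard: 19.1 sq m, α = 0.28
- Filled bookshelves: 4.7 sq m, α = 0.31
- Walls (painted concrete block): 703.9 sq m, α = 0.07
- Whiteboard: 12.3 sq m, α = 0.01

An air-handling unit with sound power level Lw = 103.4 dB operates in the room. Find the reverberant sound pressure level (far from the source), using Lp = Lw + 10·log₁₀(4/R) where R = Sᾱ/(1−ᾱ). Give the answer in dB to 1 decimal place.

88.4 dB

Σ(Sᵢαᵢ) = 336×0.15 + 336×0.03 + 19.1×0.28 + 4.7×0.31 + 703.9×0.07 + 12.3×0.01 = 116.681; total area S = 1412.0 sq m.
ᾱ = 116.681/1412.0 = 0.0826; R = Sᾱ/(1−ᾱ) = 116.681/(1−0.0826) = 127.187 sq m.
Lp = Lw + 10 log₁₀(4/R) = 103.4 -15.02 = 88.4 dB.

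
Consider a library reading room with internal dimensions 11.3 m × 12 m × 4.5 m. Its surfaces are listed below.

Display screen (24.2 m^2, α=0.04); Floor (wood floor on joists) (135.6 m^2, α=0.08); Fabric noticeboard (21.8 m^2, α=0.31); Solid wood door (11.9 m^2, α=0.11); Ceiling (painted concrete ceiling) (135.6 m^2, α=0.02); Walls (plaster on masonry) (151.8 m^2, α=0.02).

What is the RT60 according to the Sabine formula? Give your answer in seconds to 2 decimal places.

Total absorption A = 24.2×0.04 + 135.6×0.08 + 21.8×0.31 + 11.9×0.11 + 135.6×0.02 + 151.8×0.02
  = 0.968 + 10.848 + 6.758 + 1.309 + 2.712 + 3.036 = 25.631 m^2 sabins.
Volume V = 11.3 × 12 × 4.5 = 610.2 m³.
T = 0.161 V/A = 0.161·610.2/25.631 = 3.83 s.

3.83 seconds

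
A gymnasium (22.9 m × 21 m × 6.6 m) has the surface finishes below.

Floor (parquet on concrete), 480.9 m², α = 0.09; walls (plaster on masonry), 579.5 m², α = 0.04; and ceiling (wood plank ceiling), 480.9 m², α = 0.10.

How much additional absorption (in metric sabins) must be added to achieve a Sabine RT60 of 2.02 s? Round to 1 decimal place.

Summing Sᵢαᵢ: 43.281 + 23.180 + 48.090 → A₁ = 114.551 sabins.
V = 3173.94 m³. Required absorption A₂ = 0.161 × 3173.94 / 2.02 = 252.972 sabins.
Shortfall: 252.972 − 114.551 = 138.4 sabins.

138.4 sabins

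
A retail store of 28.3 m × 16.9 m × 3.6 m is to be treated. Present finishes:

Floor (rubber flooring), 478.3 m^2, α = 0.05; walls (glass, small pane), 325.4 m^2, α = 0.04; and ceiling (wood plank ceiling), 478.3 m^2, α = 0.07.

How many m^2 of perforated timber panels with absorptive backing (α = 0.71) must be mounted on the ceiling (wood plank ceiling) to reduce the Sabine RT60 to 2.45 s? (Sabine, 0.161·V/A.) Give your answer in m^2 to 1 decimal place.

Total absorption A₁ = 478.3×0.05 + 325.4×0.04 + 478.3×0.07
  = 23.915 + 13.016 + 33.481 = 70.412 m^2 sabins.
Required A₂ = 0.161·1721.772/2.45 = 113.145 sabins.
Absorption to add: 113.145 − 70.412 = 42.733 sabins.
Each m^2 of panel replacing the ceiling (wood plank ceiling) adds (0.71 − 0.07) = 0.64 sabins.
Area = ΔA/Δα = 42.733/0.64 = 66.8 m^2.

66.8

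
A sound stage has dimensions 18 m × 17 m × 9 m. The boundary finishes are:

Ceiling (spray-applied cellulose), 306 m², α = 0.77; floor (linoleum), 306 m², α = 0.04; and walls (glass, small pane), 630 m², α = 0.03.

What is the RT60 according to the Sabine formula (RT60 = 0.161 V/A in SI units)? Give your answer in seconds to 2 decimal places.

Summing Sᵢαᵢ: 235.620 + 12.240 + 18.900 → A = 266.760 sabins.
Volume V = 18 × 17 × 9 = 2754 m³.
RT60 = 0.161 · V / A = 0.161 × 2754 / 266.760 = 1.66 s.

1.66 sec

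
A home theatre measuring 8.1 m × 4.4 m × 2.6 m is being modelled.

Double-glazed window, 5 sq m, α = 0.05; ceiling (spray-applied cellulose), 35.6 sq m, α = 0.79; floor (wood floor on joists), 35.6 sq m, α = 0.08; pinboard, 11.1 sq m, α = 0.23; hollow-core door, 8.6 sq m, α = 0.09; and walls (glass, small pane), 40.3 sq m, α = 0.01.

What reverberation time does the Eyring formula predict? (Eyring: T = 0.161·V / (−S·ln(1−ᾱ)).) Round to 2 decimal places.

S = Σ Sᵢ = 136.2 sq m.
Absorption A = 5·0.05 + 35.6·0.79 + 35.6·0.08 + 11.1·0.23 + 8.6·0.09 + 40.3·0.01 = 34.952 sabins.
ᾱ = 34.952 / 136.2 = 0.2566.
−S·ln(1−ᾱ) = −136.2 × ln(1 − 0.2566) = 40.386.
V = 8.1 × 4.4 × 2.6 = 92.664 m³.
T = 0.161·V/[−S·ln(1−ᾱ)] = 0.161·92.664/40.386 = 0.37 s.

0.37 s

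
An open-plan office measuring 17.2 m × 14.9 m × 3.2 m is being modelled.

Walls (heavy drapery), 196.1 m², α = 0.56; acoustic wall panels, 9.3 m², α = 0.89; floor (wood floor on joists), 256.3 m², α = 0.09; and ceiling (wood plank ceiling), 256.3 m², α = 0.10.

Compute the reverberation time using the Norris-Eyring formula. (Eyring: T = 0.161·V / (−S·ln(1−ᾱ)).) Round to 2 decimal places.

0.70 seconds

S = Σ Sᵢ = 718.0 m².
Σ(Sᵢαᵢ) = 196.1×0.56 + 9.3×0.89 + 256.3×0.09 + 256.3×0.10 = 166.790.
Mean coefficient ᾱ = A/S = 0.2323.
−S·ln(1−ᾱ) = −718.0 × ln(1 − 0.2323) = 189.808.
V = 17.2 × 14.9 × 3.2 = 820.096 m³.
RT60 = 0.161 × 820.096 / 189.808 = 0.70 s.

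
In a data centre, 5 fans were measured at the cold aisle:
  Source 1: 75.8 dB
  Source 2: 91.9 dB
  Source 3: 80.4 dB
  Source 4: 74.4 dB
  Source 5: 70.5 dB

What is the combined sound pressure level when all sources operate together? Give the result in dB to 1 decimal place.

Converting to relative power and adding: 10^(75.8/10) + 10^(91.9/10) + 10^(80.4/10) + 10^(74.4/10) + 10^(70.5/10) = 1.735e+09.
Combined level = 10 log₁₀(1.735e+09) = 92.4 dB.

92.4 dB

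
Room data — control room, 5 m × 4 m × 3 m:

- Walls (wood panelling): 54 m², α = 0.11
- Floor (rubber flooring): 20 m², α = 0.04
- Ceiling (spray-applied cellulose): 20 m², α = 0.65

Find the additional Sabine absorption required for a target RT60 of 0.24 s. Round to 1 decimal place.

Summing Sᵢαᵢ: 5.940 + 0.800 + 13.000 → A₁ = 19.740 sabins.
Target A₂ = 0.161·60/0.24 = 40.250 sabins (V = 60 m³).
Additional absorption ΔA = 40.250 − 19.740 = 20.5 sabins.

20.5 sabins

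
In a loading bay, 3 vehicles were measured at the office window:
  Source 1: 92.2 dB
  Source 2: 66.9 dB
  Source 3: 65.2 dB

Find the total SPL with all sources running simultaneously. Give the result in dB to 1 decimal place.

Sum in the linear (power) domain: Σ 10^(Lᵢ/10) = 10^(92.2/10) + 10^(66.9/10) + 10^(65.2/10) = 1.668e+09.
L_total = 10·log₁₀(1.668e+09) = 92.2 dB.

92.2 dB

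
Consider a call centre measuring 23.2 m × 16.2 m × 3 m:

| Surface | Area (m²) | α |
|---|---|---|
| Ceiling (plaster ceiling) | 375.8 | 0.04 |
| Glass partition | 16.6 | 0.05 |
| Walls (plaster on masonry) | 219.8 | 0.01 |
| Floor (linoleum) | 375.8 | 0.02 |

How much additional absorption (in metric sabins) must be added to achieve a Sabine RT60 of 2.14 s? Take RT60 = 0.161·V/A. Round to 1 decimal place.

A₁ = Σ Sᵢαᵢ = 375.8*0.04 + 16.6*0.05 + 219.8*0.01 + 375.8*0.02 = 25.576 sabins.
Target A₂ = 0.161·1127.52/2.14 = 84.827 sabins (V = 1127.52 m³).
ΔA = A₂ − A₁ = 84.827 − 25.576 = 59.3 sabins.

59.3 sabins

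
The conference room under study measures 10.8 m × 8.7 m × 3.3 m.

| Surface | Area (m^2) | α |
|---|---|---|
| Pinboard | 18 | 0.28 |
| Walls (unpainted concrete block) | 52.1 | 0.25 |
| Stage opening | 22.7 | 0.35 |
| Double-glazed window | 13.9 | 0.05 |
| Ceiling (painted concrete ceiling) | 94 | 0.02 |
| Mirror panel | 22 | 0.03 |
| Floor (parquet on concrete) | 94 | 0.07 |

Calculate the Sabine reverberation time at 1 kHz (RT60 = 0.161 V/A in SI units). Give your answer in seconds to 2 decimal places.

1.39 sec

A = Σ Sᵢαᵢ = 18*0.28 + 52.1*0.25 + 22.7*0.35 + 13.9*0.05 + 94*0.02 + 22*0.03 + 94*0.07 = 35.825 sabins.
Volume V = 10.8 × 8.7 × 3.3 = 310.068 m³.
RT60 = 0.161 · V / A = 0.161 × 310.068 / 35.825 = 1.39 s.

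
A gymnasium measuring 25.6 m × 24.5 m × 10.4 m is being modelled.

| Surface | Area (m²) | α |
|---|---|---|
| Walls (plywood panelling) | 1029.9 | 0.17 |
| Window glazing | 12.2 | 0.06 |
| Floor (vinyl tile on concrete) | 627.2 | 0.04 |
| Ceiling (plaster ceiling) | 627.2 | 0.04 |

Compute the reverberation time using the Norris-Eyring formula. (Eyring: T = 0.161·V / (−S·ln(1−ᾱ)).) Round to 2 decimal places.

4.41 seconds

Total surface area S = 1029.9 + 12.2 + 627.2 + 627.2 = 2296.5 m².
Absorption A = 1029.9·0.17 + 12.2·0.06 + 627.2·0.04 + 627.2·0.04 = 225.991 sabins.
ᾱ = 225.991 / 2296.5 = 0.0984.
Eyring denominator: −S ln(1−ᾱ) = 237.881.
V = 25.6 × 24.5 × 10.4 = 6522.88 m³.
RT60 = 0.161 × 6522.88 / 237.881 = 4.41 s.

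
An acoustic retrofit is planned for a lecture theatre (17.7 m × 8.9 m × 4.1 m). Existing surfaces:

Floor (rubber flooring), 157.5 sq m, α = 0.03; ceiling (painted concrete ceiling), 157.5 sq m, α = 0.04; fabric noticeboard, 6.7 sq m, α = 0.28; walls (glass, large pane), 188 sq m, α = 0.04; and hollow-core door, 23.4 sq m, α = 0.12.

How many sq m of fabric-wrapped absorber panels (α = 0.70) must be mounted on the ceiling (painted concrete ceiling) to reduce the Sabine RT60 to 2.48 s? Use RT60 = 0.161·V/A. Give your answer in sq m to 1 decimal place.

28.3

Equivalent absorption area: A₁ = 157.5·0.03 + 157.5·0.04 + 6.7·0.28 + 188·0.04 + 23.4·0.12 = 23.229 sq m.
V = 645.873 m³. Target absorption A₂ = 0.161 × 645.873 / 2.48 = 41.930 sabins.
ΔA needed = 41.930 − 23.229 = 18.701 sabins.
Net gain per sq m: Δα = 0.70 − 0.04 = 0.66.
Area = ΔA/Δα = 18.701/0.66 = 28.3 sq m.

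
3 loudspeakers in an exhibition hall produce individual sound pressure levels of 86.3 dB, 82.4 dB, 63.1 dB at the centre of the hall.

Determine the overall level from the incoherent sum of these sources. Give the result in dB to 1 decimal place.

Σ 10^(Lᵢ/10) = 6.024e+08.
Combined level = 10 log₁₀(6.024e+08) = 87.8 dB.

87.8 dB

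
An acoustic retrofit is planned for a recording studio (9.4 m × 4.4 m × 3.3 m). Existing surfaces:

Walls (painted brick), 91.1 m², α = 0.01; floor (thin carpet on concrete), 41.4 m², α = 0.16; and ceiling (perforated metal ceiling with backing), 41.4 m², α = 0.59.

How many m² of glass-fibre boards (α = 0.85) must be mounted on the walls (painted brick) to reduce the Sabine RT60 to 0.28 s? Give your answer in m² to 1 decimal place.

Summing Sᵢαᵢ: 0.911 + 6.624 + 24.426 → A₁ = 31.961 sabins.
V = 136.488 m³. Target absorption A₂ = 0.161 × 136.488 / 0.28 = 78.481 sabins.
ΔA needed = 78.481 − 31.961 = 46.520 sabins.
Each m² of panel replacing the walls (painted brick) adds (0.85 − 0.01) = 0.84 sabins.
Panel area = 46.520 / 0.84 = 55.4 m².

55.4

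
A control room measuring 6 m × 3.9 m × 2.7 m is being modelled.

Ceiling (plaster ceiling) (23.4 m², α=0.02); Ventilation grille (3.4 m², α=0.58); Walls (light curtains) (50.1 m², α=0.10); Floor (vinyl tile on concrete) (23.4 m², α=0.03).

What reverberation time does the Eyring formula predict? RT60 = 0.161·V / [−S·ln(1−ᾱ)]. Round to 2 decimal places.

1.20 sec

S = Σ Sᵢ = 100.3 m².
Σ(Sᵢαᵢ) = 23.4·0.02 + 3.4·0.58 + 50.1·0.10 + 23.4·0.03 = 8.152.
ᾱ = 8.152 / 100.3 = 0.0813.
−S·ln(1−ᾱ) = −100.3 × ln(1 − 0.0813) = 8.505.
V = 6 × 3.9 × 2.7 = 63.18 m³.
RT60 = 0.161 × 63.18 / 8.505 = 1.20 s.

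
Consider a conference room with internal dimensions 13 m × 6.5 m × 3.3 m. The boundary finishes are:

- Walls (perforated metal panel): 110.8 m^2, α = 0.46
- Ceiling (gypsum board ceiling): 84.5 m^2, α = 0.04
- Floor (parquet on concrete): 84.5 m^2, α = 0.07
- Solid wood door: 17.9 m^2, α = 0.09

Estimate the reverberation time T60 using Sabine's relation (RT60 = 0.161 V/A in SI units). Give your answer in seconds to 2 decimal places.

Summing Sᵢαᵢ: 50.968 + 3.380 + 5.915 + 1.611 → A = 61.874 sabins.
Volume V = 13 × 6.5 × 3.3 = 278.85 m³.
RT60 = 0.161 · V / A = 0.161 × 278.85 / 61.874 = 0.73 s.

0.73 sec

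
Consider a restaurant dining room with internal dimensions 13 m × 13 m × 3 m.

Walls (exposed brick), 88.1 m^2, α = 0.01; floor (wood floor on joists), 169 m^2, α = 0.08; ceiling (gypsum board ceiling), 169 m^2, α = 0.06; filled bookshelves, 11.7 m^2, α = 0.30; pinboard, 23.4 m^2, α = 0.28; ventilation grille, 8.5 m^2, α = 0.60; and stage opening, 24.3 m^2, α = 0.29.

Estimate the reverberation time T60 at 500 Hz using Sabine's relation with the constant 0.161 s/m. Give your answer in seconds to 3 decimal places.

Summing Sᵢαᵢ: 0.881 + 13.520 + 10.140 + 3.510 + 6.552 + 5.100 + 7.047 → A = 46.750 sabins.
V = 13·13·3 = 507 m³.
RT60 = 0.161 · V / A = 0.161 × 507 / 46.750 = 1.746 s.

1.746 s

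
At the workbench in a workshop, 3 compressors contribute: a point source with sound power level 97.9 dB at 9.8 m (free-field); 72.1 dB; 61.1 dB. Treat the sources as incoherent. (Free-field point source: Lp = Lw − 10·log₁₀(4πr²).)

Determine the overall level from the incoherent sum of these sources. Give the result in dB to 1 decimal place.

Source at 9.8 m: Lp = 97.9 − 10·log₁₀(4π·9.8²) = 97.9 − 10·log₁₀(1206.874) = 67.1 dB.
Σ 10^(Lᵢ/10) = 2.263e+07.
Combined level = 10 log₁₀(2.263e+07) = 73.5 dB.

73.5 dB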